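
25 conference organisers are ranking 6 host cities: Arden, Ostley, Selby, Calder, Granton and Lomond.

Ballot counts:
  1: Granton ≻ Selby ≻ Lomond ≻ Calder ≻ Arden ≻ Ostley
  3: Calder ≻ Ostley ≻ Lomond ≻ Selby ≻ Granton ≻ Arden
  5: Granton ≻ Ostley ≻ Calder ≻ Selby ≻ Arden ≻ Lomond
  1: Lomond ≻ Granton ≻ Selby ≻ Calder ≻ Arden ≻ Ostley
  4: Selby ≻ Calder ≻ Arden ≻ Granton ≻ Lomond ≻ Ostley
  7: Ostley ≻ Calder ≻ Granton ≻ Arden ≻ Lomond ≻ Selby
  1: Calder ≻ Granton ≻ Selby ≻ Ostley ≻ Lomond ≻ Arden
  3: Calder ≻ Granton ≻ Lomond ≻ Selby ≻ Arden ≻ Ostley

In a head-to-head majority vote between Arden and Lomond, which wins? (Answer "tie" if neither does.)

Arden

Ballots ranking Arden above Lomond: 5 + 4 + 7 = 16.
Ballots ranking Lomond above Arden: 25 − 16 = 9.
Arden wins the head-to-head 16–9.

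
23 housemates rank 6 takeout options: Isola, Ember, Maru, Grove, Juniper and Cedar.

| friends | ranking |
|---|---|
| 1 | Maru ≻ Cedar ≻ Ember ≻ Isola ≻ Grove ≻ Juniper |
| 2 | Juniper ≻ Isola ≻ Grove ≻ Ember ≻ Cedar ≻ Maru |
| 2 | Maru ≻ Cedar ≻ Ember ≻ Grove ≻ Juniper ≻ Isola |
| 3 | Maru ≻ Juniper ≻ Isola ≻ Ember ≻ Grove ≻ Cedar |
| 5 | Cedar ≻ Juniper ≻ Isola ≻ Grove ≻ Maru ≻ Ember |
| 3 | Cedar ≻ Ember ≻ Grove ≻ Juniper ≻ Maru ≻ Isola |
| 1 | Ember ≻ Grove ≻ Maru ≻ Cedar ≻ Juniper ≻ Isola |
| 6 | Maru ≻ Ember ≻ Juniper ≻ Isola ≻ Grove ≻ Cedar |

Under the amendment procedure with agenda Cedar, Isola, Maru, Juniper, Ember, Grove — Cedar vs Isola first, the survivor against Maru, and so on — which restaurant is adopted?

Round 1: Cedar vs Isola — 12–11, Cedar advances.
Round 2: Cedar vs Maru — 10–13, Maru advances.
Round 3: Maru vs Juniper — 13–10, Maru advances.
Round 4: Maru vs Ember — 17–6, Maru advances.
Round 5: Maru vs Grove — 12–11, Maru advances.
Maru survives the agenda.

Maru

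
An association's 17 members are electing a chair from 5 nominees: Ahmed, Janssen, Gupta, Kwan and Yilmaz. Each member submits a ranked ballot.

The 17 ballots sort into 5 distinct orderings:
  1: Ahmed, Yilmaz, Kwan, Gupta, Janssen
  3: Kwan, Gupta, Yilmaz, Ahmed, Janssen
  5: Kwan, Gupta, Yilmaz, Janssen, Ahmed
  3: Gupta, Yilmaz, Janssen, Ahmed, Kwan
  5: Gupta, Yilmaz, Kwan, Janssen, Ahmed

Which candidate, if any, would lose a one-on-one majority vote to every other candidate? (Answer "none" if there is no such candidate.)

Ahmed

Pairwise majorities:
Ahmed vs Janssen: Janssen, 13–4.
Ahmed vs Gupta: Ahmed preferred on 1 ballot; Gupta wins 16–1.
Ahmed vs Kwan: 4 to 13, Kwan.
Ahmed vs Yilmaz: Ahmed is ranked higher on 1 ballot, Yilmaz on 16. Yilmaz wins 16–1.
Janssen vs Gupta: Gupta, 17–0.
Janssen vs Kwan: Janssen preferred on 3 ballots; Kwan wins 14–3.
Janssen vs Yilmaz: 0 for Janssen, 17 for Yilmaz — Yilmaz by 17–0.
Gupta–Kwan: Kwan 9–8.
Gupta vs Yilmaz: 3+5+3+5 = 16 for Gupta, 1 for Yilmaz — Gupta by 16–1.
Kwan vs Yilmaz: 3+5 = 8 for Kwan, 9 for Yilmaz — Yilmaz by 9–8.
Ahmed loses to every other candidate — it is the Condorcet loser.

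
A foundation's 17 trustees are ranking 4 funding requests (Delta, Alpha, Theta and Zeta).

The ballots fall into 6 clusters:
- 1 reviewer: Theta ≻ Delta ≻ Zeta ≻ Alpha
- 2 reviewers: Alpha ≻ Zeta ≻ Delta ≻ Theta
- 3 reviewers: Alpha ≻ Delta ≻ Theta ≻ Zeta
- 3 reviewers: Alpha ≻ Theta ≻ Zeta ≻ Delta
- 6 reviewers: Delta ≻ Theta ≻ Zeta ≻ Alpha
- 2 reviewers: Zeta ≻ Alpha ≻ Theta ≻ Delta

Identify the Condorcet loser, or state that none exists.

none

Head-to-head results (17 reviewers):
Delta vs Alpha: Alpha, 10–7.
Delta vs Theta: Delta preferred on 2+3+6 = 11 ballots; Delta wins 11–6.
Delta vs Zeta: Delta, 10–7.
Alpha vs Theta: Alpha wins 10–7.
Alpha vs Zeta: Zeta, 9–8.
Theta–Zeta: Theta 13–4.
No project is winless: Delta beats Theta; Alpha beats Delta; Theta beats Zeta; Zeta beats Alpha. There is no Condorcet loser.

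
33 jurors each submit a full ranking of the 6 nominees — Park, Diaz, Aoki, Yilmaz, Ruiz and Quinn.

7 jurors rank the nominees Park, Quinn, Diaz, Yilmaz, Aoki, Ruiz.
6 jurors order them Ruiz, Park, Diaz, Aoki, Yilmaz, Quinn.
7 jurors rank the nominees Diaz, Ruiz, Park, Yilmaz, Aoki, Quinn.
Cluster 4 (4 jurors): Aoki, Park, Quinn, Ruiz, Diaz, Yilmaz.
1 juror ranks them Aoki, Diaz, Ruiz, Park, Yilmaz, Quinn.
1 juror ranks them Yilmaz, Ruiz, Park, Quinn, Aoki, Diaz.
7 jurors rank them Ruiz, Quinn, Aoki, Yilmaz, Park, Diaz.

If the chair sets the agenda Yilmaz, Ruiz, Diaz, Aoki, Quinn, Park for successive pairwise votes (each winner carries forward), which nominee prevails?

Ruiz

Round 1: Yilmaz vs Ruiz — 8–25, Ruiz advances.
Round 2: Ruiz vs Diaz — 18–15, Ruiz advances.
Round 3: Ruiz vs Aoki — 21–12, Ruiz advances.
Round 4: Ruiz vs Quinn — 22–11, Ruiz advances.
Round 5: Ruiz vs Park — 22–11, Ruiz advances.
Ruiz survives the agenda.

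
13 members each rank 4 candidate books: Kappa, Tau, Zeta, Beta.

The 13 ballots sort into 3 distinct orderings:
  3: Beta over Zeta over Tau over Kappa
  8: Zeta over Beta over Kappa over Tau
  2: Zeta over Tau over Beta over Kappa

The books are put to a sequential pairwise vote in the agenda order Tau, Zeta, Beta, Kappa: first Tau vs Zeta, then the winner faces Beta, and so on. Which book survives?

Zeta

Round 1: Tau vs Zeta — 0–13, Zeta advances.
Round 2: Zeta vs Beta — 10–3, Zeta advances.
Round 3: Zeta vs Kappa — 13–0, Zeta advances.
Zeta survives the agenda.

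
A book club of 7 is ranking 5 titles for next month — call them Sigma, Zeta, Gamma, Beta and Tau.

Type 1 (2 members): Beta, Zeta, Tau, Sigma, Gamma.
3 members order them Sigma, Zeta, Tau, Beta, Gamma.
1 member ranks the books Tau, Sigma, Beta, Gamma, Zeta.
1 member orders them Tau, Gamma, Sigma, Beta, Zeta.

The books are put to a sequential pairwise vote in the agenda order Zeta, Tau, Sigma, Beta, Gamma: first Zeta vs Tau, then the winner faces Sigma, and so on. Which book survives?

Sigma

Round 1: Zeta vs Tau — 5–2, Zeta advances.
Round 2: Zeta vs Sigma — 2–5, Sigma advances.
Round 3: Sigma vs Beta — 5–2, Sigma advances.
Round 4: Sigma vs Gamma — 6–1, Sigma advances.
The agenda winner is Sigma.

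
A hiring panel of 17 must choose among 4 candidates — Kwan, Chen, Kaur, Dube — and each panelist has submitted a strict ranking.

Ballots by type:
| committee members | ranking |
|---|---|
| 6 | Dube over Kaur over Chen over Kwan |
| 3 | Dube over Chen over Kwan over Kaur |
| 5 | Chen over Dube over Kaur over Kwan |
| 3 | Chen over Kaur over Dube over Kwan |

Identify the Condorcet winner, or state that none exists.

Head-to-head results (17 committee members):
Kwan vs Chen: Kwan preferred on 0 ballots; Chen wins 17–0.
Kwan vs Kaur: Kwan is ranked higher on 3 ballots, Kaur on 14. Kaur wins 14–3.
Kwan vs Dube: Kwan preferred on 0 ballots; Dube wins 17–0.
Chen vs Kaur: 3+5+3 = 11 for Chen, 6 for Kaur — Chen by 11–6.
Chen vs Dube: Chen is ranked higher on 5+3 = 8 ballots, Dube on 9. Dube wins 9–8.
Kaur vs Dube: 3 for Kaur, 14 for Dube — Dube by 14–3.
Dube wins every pairwise contest, so Dube is the Condorcet winner.

Dube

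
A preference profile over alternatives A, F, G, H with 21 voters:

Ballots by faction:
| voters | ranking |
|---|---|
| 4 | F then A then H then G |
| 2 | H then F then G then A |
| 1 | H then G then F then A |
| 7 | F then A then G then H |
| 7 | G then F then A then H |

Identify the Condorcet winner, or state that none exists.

Check each pair by majority over 21 ballots:
A–F: F 21–0.
A vs G: 11 to 10, A.
A–H: A 18–3.
F vs G: 13 to 8, F.
F vs H: F wins 18–3.
G vs H: G preferred on 7+7 = 14 ballots; G wins 14–7.
F beats each of A, G, H — F is the Condorcet winner.

F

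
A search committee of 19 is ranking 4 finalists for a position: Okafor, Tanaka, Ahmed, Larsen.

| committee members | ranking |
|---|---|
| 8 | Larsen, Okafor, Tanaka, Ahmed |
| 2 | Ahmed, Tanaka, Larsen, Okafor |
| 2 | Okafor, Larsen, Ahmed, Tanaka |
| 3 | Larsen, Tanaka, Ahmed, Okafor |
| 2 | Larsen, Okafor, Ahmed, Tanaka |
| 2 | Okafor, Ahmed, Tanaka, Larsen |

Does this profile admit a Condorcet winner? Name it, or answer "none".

Larsen

Pairwise majorities:
Okafor vs Tanaka: 8+2+2+2 = 14 for Okafor, 5 for Tanaka — Okafor by 14–5.
Okafor vs Ahmed: Okafor, 14–5.
Okafor vs Larsen: Okafor is ranked higher on 2+2 = 4 ballots, Larsen on 15. Larsen wins 15–4.
Tanaka vs Ahmed: 8+3 = 11 for Tanaka, 8 for Ahmed — Tanaka by 11–8.
Tanaka vs Larsen: Larsen, 15–4.
Ahmed vs Larsen: Larsen wins 15–4.
Larsen beats each of Okafor, Tanaka, Ahmed — Larsen is the Condorcet winner.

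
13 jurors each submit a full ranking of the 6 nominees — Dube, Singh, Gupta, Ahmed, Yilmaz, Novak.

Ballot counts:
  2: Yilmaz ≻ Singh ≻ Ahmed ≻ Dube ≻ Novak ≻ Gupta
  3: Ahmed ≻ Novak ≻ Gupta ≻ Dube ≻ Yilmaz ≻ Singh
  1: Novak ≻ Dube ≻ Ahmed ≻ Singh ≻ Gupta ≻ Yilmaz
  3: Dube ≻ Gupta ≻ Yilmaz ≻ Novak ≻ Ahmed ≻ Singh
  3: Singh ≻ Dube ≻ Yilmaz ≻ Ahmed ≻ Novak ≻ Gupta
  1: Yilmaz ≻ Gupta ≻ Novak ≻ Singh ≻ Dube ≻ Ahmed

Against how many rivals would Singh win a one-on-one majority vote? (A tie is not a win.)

Singh against each rival (13 jurors):
Singh vs Dube: 2+3+1 = 6 for Singh, 7 for Dube — Dube by 7–6.
Singh vs Gupta: Singh preferred on 2+1+3 = 6 ballots; Gupta wins 7–6.
Singh vs Ahmed: Ahmed, 7–6.
Singh vs Yilmaz: Singh preferred on 1+3 = 4 ballots; Yilmaz wins 9–4.
Singh vs Novak: Singh is ranked higher on 2+3 = 5 ballots, Novak on 8. Novak wins 8–5.
Singh beats no one; loses to Dube, Gupta, Ahmed, Yilmaz, Novak — 0 pairwise wins.

0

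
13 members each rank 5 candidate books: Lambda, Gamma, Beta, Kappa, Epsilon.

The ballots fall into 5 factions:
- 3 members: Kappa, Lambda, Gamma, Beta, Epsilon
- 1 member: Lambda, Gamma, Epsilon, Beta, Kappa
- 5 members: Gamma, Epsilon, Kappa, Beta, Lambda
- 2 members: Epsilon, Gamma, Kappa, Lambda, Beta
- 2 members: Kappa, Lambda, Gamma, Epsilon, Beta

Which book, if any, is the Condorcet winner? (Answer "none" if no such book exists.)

Gamma

Check each pair by majority over 13 ballots:
Lambda vs Gamma: Lambda preferred on 3+1+2 = 6 ballots; Gamma wins 7–6.
Lambda vs Beta: Lambda preferred on 3+1+2+2 = 8 ballots; Lambda wins 8–5.
Lambda vs Kappa: 1 for Lambda, 12 for Kappa — Kappa by 12–1.
Lambda vs Epsilon: 6 to 7, Epsilon.
Gamma vs Beta: Gamma is ranked higher on 3+1+5+2+2 = 13 ballots, Beta on 0. Gamma wins 13–0.
Gamma vs Kappa: 1+5+2 = 8 for Gamma, 5 for Kappa — Gamma by 8–5.
Gamma vs Epsilon: 3+1+5+2 = 11 for Gamma, 2 for Epsilon — Gamma by 11–2.
Beta vs Kappa: Beta is ranked higher on 1 ballot, Kappa on 12. Kappa wins 12–1.
Beta vs Epsilon: Beta preferred on 3 ballots; Epsilon wins 10–3.
Kappa vs Epsilon: Kappa preferred on 3+2 = 5 ballots; Epsilon wins 8–5.
Gamma defeats every rival head-to-head and is the Condorcet winner.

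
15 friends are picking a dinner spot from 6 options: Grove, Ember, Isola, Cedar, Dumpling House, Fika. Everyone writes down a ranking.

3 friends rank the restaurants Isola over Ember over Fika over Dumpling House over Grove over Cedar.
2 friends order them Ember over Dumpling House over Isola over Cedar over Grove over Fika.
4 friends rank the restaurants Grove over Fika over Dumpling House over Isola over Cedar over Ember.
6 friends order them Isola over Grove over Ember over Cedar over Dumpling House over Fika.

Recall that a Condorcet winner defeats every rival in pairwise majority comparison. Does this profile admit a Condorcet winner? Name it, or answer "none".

Isola

Pairwise majorities:
Grove vs Ember: Grove is ranked higher on 4+6 = 10 ballots, Ember on 5. Grove wins 10–5.
Grove vs Isola: 4 to 11, Isola.
Grove vs Cedar: 13 to 2, Grove.
Grove vs Dumpling House: 10 to 5, Grove.
Grove vs Fika: 12 to 3, Grove.
Ember vs Isola: 2 to 13, Isola.
Ember vs Cedar: Ember is ranked higher on 3+2+6 = 11 ballots, Cedar on 4. Ember wins 11–4.
Ember vs Dumpling House: Ember preferred on 3+2+6 = 11 ballots; Ember wins 11–4.
Ember vs Fika: Ember preferred on 3+2+6 = 11 ballots; Ember wins 11–4.
Isola vs Cedar: Isola is ranked higher on 3+2+4+6 = 15 ballots, Cedar on 0. Isola wins 15–0.
Isola vs Dumpling House: Isola is ranked higher on 3+6 = 9 ballots, Dumpling House on 6. Isola wins 9–6.
Isola vs Fika: Isola is ranked higher on 3+2+6 = 11 ballots, Fika on 4. Isola wins 11–4.
Cedar vs Dumpling House: Cedar preferred on 6 ballots; Dumpling House wins 9–6.
Cedar vs Fika: 8 to 7, Cedar.
Dumpling House vs Fika: 2+6 = 8 for Dumpling House, 7 for Fika — Dumpling House by 8–7.
Isola beats each of Grove, Ember, Cedar, Dumpling House, Fika — Isola is the Condorcet winner.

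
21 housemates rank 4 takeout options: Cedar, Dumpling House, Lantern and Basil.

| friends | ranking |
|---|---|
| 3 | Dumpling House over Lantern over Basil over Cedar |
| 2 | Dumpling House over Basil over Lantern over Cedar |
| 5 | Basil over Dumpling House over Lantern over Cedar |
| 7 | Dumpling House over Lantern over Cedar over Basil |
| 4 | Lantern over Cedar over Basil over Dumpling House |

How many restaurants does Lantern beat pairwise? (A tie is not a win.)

Lantern against each rival (21 friends):
Lantern vs Cedar: Lantern wins 21–0.
Lantern vs Dumpling House: 4 to 17, Dumpling House.
Lantern vs Basil: Lantern, 14–7.
Lantern beats Cedar, Basil; loses to Dumpling House — 2 pairwise wins.

2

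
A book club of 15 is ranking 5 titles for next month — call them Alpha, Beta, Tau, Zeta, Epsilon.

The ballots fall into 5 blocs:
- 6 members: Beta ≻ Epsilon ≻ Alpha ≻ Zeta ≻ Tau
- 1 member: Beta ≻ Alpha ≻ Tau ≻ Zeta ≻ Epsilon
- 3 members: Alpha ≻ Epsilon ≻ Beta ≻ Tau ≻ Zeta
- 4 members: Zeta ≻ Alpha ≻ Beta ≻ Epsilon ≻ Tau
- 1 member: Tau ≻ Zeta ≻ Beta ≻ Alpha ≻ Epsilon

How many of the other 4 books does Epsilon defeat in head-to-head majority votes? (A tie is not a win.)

2

Epsilon against each rival (15 members):
Epsilon vs Alpha: 6 to 9, Alpha.
Epsilon vs Beta: 3 for Epsilon, 12 for Beta — Beta by 12–3.
Epsilon vs Tau: 13 to 2, Epsilon.
Epsilon–Zeta: Epsilon 9–6.
Epsilon beats Tau, Zeta; loses to Alpha, Beta — 2 pairwise wins.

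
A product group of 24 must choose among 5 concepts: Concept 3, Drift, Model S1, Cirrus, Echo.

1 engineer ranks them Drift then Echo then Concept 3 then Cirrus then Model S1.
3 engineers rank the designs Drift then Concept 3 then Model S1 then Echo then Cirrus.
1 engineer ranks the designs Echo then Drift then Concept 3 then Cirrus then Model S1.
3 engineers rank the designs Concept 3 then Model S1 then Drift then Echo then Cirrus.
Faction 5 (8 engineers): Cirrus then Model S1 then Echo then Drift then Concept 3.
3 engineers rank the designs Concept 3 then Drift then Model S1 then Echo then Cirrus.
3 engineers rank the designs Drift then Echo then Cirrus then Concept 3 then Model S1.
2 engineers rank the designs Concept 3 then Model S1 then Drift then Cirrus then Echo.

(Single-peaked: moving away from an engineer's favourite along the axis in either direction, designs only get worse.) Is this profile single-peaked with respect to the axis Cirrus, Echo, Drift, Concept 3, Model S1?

Axis positions: Cirrus=1, Echo=2, Drift=3, Concept 3=4, Model S1=5.
Faction 1 (peak Drift at position 3): ranking walks positions 3-2-4-1-5, expanding outward from the peak — single-peaked.
Faction 2 (peak Drift at position 3): ranking walks positions 3-4-5-2-1, expanding outward from the peak — single-peaked.
Faction 3 (peak Echo at position 2): ranking walks positions 2-3-4-1-5, expanding outward from the peak — single-peaked.
Faction 4 (peak Concept 3 at position 4): ranking walks positions 4-5-3-2-1, expanding outward from the peak — single-peaked.
Faction 5: ranking walks positions 1-5-2-3-4; Model S1 is ranked above Echo even though Echo lies between Model S1 and the peak Cirrus on the axis — preferences dip and rise again. Not single-peaked.
Faction 6 (peak Concept 3 at position 4): ranking walks positions 4-3-5-2-1, expanding outward from the peak — single-peaked.
Faction 7 (peak Drift at position 3): ranking walks positions 3-2-1-4-5, expanding outward from the peak — single-peaked.
Faction 8: ranking walks positions 4-5-3-1-2; Cirrus is ranked above Echo even though Echo lies between Cirrus and the peak Concept 3 on the axis — preferences dip and rise again. Not single-peaked.
Faction 5 violates single-peakedness, so the profile is not single-peaked on this axis.

no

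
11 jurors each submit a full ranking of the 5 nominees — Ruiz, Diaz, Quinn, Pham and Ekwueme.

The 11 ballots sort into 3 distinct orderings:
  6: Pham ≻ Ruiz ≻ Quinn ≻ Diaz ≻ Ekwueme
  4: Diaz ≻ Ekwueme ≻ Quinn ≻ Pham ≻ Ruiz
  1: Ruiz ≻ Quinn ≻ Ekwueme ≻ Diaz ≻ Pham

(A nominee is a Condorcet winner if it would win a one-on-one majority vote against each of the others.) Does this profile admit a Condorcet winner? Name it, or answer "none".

Check each pair by majority over 11 ballots:
Ruiz vs Diaz: Ruiz wins 7–4.
Ruiz–Quinn: Ruiz 7–4.
Ruiz–Pham: Pham 10–1.
Ruiz vs Ekwueme: Ruiz, 7–4.
Diaz–Quinn: Quinn 7–4.
Diaz vs Pham: Pham, 6–5.
Diaz vs Ekwueme: Diaz, 10–1.
Quinn vs Pham: Pham, 6–5.
Quinn vs Ekwueme: Quinn wins 7–4.
Pham–Ekwueme: Pham 6–5.
Pham beats each of Ruiz, Diaz, Quinn, Ekwueme — Pham is the Condorcet winner.

Pham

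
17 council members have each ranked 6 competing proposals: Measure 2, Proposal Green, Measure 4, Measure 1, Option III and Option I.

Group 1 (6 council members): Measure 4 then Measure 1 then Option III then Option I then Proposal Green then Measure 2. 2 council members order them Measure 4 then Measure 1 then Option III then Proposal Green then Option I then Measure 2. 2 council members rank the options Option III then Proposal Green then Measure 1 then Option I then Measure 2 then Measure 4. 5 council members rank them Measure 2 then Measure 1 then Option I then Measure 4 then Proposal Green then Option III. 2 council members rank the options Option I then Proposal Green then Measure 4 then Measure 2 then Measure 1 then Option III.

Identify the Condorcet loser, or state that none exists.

Head-to-head results (17 council members):
Measure 2–Proposal Green: Proposal Green 12–5.
Measure 2 vs Measure 4: Measure 4, 10–7.
Measure 2 vs Measure 1: Measure 1 wins 10–7.
Measure 2 vs Option III: 7 to 10, Option III.
Measure 2 vs Option I: Option I, 12–5.
Proposal Green vs Measure 4: 2+2 = 4 for Proposal Green, 13 for Measure 4 — Measure 4 by 13–4.
Proposal Green–Measure 1: Measure 1 13–4.
Proposal Green vs Option III: Option III, 10–7.
Proposal Green vs Option I: Option I, 13–4.
Measure 4 vs Measure 1: Measure 4 wins 10–7.
Measure 4 vs Option III: 15 to 2, Measure 4.
Measure 4 vs Option I: Measure 4 preferred on 6+2 = 8 ballots; Option I wins 9–8.
Measure 1 vs Option III: Measure 1 is ranked higher on 6+2+5+2 = 15 ballots, Option III on 2. Measure 1 wins 15–2.
Measure 1 vs Option I: 15 to 2, Measure 1.
Option III vs Option I: 10 to 7, Option III.
Only Measure 2 has no wins; Measure 2 is the Condorcet loser.

Measure 2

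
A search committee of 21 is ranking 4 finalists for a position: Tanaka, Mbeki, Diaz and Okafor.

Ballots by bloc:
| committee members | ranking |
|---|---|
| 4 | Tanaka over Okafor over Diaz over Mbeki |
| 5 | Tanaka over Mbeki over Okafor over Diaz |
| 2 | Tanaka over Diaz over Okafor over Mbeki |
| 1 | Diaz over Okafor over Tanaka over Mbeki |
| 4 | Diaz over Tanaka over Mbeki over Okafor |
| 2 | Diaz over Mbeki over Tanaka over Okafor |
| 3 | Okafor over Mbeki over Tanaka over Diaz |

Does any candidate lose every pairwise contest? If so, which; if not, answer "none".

Pairwise majorities:
Tanaka vs Mbeki: Tanaka, 16–5.
Tanaka vs Diaz: Tanaka, 14–7.
Tanaka vs Okafor: 17 to 4, Tanaka.
Mbeki vs Diaz: Mbeki is ranked higher on 5+3 = 8 ballots, Diaz on 13. Diaz wins 13–8.
Mbeki vs Okafor: 11 to 10, Mbeki.
Diaz vs Okafor: Diaz preferred on 2+1+4+2 = 9 ballots; Okafor wins 12–9.
Each candidate has at least one pairwise win (Tanaka beats Mbeki; Mbeki beats Okafor; Diaz beats Mbeki; Okafor beats Diaz) — no Condorcet loser.

none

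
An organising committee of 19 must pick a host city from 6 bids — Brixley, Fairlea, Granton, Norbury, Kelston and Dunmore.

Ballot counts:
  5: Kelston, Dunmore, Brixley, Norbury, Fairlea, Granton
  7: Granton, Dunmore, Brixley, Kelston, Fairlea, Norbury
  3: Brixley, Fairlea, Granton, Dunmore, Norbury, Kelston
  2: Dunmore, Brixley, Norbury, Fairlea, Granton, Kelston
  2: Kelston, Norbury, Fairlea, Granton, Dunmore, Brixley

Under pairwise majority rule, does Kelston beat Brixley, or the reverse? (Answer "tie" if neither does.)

Brixley

Ballots ranking Kelston above Brixley: 5 + 2 = 7.
Ballots ranking Brixley above Kelston: 19 − 7 = 12.
Brixley wins the head-to-head 12–7.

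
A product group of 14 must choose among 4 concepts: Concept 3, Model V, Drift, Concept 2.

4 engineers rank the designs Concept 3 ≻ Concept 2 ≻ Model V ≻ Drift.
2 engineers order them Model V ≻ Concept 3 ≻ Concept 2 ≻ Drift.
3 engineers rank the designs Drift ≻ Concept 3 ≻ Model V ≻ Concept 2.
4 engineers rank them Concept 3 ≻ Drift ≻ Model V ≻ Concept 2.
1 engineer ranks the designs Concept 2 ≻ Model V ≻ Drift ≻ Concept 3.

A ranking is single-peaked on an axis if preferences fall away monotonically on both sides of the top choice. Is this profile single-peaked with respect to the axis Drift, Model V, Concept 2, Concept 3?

no

Axis positions: Drift=1, Model V=2, Concept 2=3, Concept 3=4.
Faction 1 (peak Concept 3 at position 4): ranking walks positions 4-3-2-1, expanding outward from the peak — single-peaked.
Faction 2: ranking walks positions 2-4-3-1; Concept 3 is ranked above Concept 2 even though Concept 2 lies between Concept 3 and the peak Model V on the axis — preferences dip and rise again. Not single-peaked.
Faction 3: ranking walks positions 1-4-2-3; Concept 3 is ranked above Model V even though Model V lies between Concept 3 and the peak Drift on the axis — preferences dip and rise again. Not single-peaked.
Faction 4: ranking walks positions 4-1-2-3; Drift is ranked above Concept 2 even though Concept 2 lies between Drift and the peak Concept 3 on the axis — preferences dip and rise again. Not single-peaked.
Faction 5 (peak Concept 2 at position 3): ranking walks positions 3-2-1-4, expanding outward from the peak — single-peaked.
Faction 2 violates single-peakedness, so the profile is not single-peaked on this axis.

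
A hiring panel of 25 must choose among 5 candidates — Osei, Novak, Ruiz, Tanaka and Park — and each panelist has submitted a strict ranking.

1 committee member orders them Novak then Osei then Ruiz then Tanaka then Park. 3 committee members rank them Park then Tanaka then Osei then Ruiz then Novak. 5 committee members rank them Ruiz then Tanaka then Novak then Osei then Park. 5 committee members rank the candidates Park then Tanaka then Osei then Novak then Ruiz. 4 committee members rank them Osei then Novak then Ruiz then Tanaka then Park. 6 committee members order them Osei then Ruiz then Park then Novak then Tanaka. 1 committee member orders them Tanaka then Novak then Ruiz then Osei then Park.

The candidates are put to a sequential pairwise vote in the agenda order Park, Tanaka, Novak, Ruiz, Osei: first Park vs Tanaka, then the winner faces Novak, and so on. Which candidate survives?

Osei

Round 1: Park vs Tanaka — 14–11, Park advances.
Round 2: Park vs Novak — 14–11, Park advances.
Round 3: Park vs Ruiz — 8–17, Ruiz advances.
Round 4: Ruiz vs Osei — 6–19, Osei advances.
The agenda winner is Osei.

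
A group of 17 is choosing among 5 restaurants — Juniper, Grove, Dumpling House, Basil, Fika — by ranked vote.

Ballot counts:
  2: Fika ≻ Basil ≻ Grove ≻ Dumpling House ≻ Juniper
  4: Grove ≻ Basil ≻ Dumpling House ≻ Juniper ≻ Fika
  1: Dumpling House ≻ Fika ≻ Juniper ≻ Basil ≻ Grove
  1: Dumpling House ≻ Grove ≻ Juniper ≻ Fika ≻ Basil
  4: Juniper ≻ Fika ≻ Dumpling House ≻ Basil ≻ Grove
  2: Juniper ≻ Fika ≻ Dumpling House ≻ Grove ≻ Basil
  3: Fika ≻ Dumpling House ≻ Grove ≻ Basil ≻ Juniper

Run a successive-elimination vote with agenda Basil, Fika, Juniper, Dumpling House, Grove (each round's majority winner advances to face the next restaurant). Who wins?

Dumpling House

Round 1: Basil vs Fika — 4–13, Fika advances.
Round 2: Fika vs Juniper — 6–11, Juniper advances.
Round 3: Juniper vs Dumpling House — 6–11, Dumpling House advances.
Round 4: Dumpling House vs Grove — 11–6, Dumpling House advances.
The agenda winner is Dumpling House.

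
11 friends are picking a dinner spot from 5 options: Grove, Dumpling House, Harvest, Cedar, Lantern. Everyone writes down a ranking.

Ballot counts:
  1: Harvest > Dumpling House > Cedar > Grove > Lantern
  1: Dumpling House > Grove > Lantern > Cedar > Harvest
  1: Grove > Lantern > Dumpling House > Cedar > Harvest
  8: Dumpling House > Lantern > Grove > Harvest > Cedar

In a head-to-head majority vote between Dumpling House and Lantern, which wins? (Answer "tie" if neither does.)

Dumpling House

Ballots ranking Dumpling House above Lantern: 1 + 1 + 8 = 10.
Ballots ranking Lantern above Dumpling House: 11 − 10 = 1.
Dumpling House wins the head-to-head 10–1.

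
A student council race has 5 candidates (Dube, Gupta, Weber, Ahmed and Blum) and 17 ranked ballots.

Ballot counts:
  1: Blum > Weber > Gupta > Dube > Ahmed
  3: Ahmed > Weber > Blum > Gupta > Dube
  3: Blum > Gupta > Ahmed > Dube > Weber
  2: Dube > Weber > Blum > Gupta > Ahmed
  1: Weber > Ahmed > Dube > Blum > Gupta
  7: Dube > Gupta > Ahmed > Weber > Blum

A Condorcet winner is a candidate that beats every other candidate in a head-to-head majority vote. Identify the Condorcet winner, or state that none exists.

Dube

Check each pair by majority over 17 ballots:
Dube vs Gupta: 2+1+7 = 10 for Dube, 7 for Gupta — Dube by 10–7.
Dube vs Weber: Dube, 12–5.
Dube vs Ahmed: 1+2+7 = 10 for Dube, 7 for Ahmed — Dube by 10–7.
Dube vs Blum: 2+1+7 = 10 for Dube, 7 for Blum — Dube by 10–7.
Gupta–Weber: Gupta 10–7.
Gupta vs Ahmed: 13 to 4, Gupta.
Gupta vs Blum: Blum, 10–7.
Weber vs Ahmed: 1+2+1 = 4 for Weber, 13 for Ahmed — Ahmed by 13–4.
Weber vs Blum: 3+2+1+7 = 13 for Weber, 4 for Blum — Weber by 13–4.
Ahmed–Blum: Ahmed 11–6.
Dube defeats every rival head-to-head and is the Condorcet winner.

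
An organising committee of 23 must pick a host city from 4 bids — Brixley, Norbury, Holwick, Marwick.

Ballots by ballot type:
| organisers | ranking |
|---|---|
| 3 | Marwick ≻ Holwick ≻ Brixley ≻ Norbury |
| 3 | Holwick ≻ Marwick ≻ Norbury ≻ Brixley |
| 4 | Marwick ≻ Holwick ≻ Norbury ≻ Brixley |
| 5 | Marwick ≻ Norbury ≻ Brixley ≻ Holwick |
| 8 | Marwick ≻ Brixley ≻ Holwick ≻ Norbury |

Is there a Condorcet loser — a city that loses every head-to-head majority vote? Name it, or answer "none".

none

Pairwise majorities:
Brixley vs Norbury: Norbury wins 12–11.
Brixley vs Holwick: 13 to 10, Brixley.
Brixley vs Marwick: 0 to 23, Marwick.
Norbury vs Holwick: 5 for Norbury, 18 for Holwick — Holwick by 18–5.
Norbury vs Marwick: Norbury is ranked higher on 0 ballots, Marwick on 23. Marwick wins 23–0.
Holwick vs Marwick: Marwick, 20–3.
No city is winless: Brixley beats Holwick; Norbury beats Brixley; Holwick beats Norbury; Marwick beats Brixley. There is no Condorcet loser.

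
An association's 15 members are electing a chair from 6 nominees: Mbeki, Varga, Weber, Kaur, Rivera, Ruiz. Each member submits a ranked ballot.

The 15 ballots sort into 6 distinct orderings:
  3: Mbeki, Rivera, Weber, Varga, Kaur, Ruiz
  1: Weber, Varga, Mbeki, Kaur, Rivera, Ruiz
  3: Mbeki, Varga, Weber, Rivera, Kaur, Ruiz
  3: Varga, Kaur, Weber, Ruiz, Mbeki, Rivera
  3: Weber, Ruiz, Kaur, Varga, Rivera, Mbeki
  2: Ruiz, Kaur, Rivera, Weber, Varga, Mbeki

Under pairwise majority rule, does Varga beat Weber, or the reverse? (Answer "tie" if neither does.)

Weber

Ballots ranking Varga above Weber: 3 + 3 = 6.
Ballots ranking Weber above Varga: 15 − 6 = 9.
Weber wins the head-to-head 9–6.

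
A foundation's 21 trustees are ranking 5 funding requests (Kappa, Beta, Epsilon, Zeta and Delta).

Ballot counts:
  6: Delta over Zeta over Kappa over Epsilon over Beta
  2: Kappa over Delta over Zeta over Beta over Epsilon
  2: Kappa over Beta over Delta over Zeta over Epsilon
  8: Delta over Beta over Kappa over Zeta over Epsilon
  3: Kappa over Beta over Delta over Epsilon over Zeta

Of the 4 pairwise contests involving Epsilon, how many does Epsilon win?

Epsilon against each rival (21 reviewers):
Epsilon vs Kappa: Kappa wins 21–0.
Epsilon vs Beta: Beta wins 15–6.
Epsilon vs Zeta: Epsilon preferred on 3 ballots; Zeta wins 18–3.
Epsilon–Delta: Delta 21–0.
Epsilon beats no one; loses to Kappa, Beta, Zeta, Delta — 0 pairwise wins.

0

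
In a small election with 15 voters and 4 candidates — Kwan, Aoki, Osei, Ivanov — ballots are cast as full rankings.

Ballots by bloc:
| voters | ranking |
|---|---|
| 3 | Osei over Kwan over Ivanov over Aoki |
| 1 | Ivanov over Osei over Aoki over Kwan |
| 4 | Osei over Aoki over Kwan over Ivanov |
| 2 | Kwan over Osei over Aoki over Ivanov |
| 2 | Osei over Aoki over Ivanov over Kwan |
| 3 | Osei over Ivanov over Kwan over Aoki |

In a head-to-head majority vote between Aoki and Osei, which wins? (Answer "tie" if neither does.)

No ballot ranks Aoki above Osei: 0.
Ballots ranking Osei above Aoki: 15 − 0 = 15.
Osei wins the head-to-head 15–0.

Osei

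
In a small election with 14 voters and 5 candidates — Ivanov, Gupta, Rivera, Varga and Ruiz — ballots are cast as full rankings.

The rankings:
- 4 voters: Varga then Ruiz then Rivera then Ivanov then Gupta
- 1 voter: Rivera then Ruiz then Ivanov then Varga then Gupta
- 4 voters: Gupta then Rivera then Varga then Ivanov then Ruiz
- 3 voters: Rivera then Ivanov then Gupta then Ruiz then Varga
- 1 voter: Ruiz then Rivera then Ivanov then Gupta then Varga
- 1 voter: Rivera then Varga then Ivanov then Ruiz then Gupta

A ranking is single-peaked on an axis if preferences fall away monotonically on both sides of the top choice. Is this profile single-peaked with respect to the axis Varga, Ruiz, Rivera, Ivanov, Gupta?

no

Axis positions: Varga=1, Ruiz=2, Rivera=3, Ivanov=4, Gupta=5.
Cluster 1 (peak Varga at position 1): ranking walks positions 1-2-3-4-5, expanding outward from the peak — single-peaked.
Cluster 2 (peak Rivera at position 3): ranking walks positions 3-2-4-1-5, expanding outward from the peak — single-peaked.
Cluster 3: ranking walks positions 5-3-1-4-2; Rivera is ranked above Ivanov even though Ivanov lies between Rivera and the peak Gupta on the axis — preferences dip and rise again. Not single-peaked.
Cluster 4 (peak Rivera at position 3): ranking walks positions 3-4-5-2-1, expanding outward from the peak — single-peaked.
Cluster 5 (peak Ruiz at position 2): ranking walks positions 2-3-4-5-1, expanding outward from the peak — single-peaked.
Cluster 6: ranking walks positions 3-1-4-2-5; Varga is ranked above Ruiz even though Ruiz lies between Varga and the peak Rivera on the axis — preferences dip and rise again. Not single-peaked.
Cluster 3 violates single-peakedness, so the profile is not single-peaked on this axis.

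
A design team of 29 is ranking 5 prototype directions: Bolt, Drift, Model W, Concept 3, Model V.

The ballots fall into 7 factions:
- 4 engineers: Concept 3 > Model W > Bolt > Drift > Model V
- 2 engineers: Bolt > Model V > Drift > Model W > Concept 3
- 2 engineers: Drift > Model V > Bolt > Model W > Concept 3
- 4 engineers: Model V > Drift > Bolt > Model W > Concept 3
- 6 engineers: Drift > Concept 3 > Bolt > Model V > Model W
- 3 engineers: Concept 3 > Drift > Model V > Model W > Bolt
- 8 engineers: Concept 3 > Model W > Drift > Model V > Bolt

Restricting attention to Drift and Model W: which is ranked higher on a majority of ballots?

Drift

Ballots ranking Drift above Model W: 2 + 2 + 4 + 6 + 3 = 17.
Ballots ranking Model W above Drift: 29 − 17 = 12.
Drift wins the head-to-head 17–12.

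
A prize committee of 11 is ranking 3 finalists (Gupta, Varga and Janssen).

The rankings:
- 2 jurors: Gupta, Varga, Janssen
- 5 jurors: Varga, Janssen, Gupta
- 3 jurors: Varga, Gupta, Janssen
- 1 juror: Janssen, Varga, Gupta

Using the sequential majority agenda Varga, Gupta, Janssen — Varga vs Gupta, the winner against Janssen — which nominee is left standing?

Round 1: Varga vs Gupta — 9–2, Varga advances.
Round 2: Varga vs Janssen — 10–1, Varga advances.
The agenda winner is Varga.

Varga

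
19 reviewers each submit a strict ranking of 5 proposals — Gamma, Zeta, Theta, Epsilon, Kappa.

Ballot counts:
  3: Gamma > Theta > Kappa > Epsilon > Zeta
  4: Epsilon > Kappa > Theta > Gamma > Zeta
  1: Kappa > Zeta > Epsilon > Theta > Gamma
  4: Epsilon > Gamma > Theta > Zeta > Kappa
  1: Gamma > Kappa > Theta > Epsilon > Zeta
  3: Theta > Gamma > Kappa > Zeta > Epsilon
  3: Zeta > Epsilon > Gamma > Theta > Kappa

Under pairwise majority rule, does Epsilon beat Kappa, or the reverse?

Epsilon

Ballots ranking Epsilon above Kappa: 4 + 4 + 3 = 11.
Ballots ranking Kappa above Epsilon: 19 − 11 = 8.
Epsilon wins the head-to-head 11–8.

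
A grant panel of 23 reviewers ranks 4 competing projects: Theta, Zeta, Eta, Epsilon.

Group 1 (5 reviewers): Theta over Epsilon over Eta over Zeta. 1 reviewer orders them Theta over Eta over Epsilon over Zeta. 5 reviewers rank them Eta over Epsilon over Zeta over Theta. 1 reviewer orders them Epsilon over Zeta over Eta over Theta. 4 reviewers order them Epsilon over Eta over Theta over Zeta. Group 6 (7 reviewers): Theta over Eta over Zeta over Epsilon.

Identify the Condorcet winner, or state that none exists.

Head-to-head results (23 reviewers):
Theta vs Zeta: Theta wins 17–6.
Theta vs Eta: 5+1+7 = 13 for Theta, 10 for Eta — Theta by 13–10.
Theta vs Epsilon: Theta, 13–10.
Zeta vs Eta: Zeta is ranked higher on 1 ballot, Eta on 22. Eta wins 22–1.
Zeta vs Epsilon: Epsilon wins 16–7.
Eta vs Epsilon: Eta, 13–10.
Theta wins every pairwise contest, so Theta is the Condorcet winner.

Theta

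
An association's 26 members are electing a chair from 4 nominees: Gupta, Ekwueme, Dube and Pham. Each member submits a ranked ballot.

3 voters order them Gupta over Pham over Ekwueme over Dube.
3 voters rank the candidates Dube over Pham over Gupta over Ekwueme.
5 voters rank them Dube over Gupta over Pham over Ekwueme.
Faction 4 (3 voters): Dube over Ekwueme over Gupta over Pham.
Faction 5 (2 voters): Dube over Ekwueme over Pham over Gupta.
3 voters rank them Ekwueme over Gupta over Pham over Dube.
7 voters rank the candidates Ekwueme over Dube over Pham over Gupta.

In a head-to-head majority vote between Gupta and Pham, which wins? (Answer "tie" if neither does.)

Gupta

Ballots ranking Gupta above Pham: 3 + 5 + 3 + 3 = 14.
Ballots ranking Pham above Gupta: 26 − 14 = 12.
Gupta wins the head-to-head 14–12.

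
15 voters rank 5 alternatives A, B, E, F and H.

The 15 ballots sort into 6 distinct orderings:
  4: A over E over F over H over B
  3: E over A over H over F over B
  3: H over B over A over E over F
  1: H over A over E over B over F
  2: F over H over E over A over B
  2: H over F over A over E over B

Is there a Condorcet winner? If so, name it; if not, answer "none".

Pairwise majorities:
A vs B: A preferred on 4+3+1+2+2 = 12 ballots; A wins 12–3.
A vs E: 4+3+1+2 = 10 for A, 5 for E — A by 10–5.
A vs F: A preferred on 4+3+3+1 = 11 ballots; A wins 11–4.
A vs H: 7 to 8, H.
B vs E: 3 for B, 12 for E — E by 12–3.
B vs F: 4 to 11, F.
B vs H: 0 for B, 15 for H — H by 15–0.
E vs F: E preferred on 4+3+3+1 = 11 ballots; E wins 11–4.
E vs H: 7 to 8, H.
F vs H: 6 to 9, H.
H beats each of A, B, E, F — H is the Condorcet winner.

H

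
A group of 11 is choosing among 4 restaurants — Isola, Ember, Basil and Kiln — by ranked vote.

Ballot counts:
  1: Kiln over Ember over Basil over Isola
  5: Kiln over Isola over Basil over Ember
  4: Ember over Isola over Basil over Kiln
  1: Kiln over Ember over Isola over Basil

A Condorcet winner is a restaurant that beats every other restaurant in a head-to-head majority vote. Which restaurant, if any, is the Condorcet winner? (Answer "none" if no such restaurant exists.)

Kiln

Check each pair by majority over 11 ballots:
Isola vs Ember: Isola is ranked higher on 5 ballots, Ember on 6. Ember wins 6–5.
Isola vs Basil: Isola preferred on 5+4+1 = 10 ballots; Isola wins 10–1.
Isola vs Kiln: Isola is ranked higher on 4 ballots, Kiln on 7. Kiln wins 7–4.
Ember vs Basil: 6 to 5, Ember.
Ember vs Kiln: Ember is ranked higher on 4 ballots, Kiln on 7. Kiln wins 7–4.
Basil vs Kiln: Basil preferred on 4 ballots; Kiln wins 7–4.
Kiln wins every pairwise contest, so Kiln is the Condorcet winner.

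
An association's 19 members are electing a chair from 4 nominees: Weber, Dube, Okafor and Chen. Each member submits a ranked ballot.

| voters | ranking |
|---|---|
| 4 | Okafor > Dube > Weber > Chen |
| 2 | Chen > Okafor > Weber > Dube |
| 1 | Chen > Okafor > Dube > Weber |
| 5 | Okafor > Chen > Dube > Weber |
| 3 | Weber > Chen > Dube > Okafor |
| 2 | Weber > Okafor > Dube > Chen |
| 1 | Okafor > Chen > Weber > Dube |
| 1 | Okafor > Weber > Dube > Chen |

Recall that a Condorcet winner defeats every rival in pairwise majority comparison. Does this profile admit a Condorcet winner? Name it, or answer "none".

Check each pair by majority over 19 ballots:
Weber vs Dube: Dube, 10–9.
Weber vs Okafor: 5 to 14, Okafor.
Weber vs Chen: Weber preferred on 4+3+2+1 = 10 ballots; Weber wins 10–9.
Dube–Okafor: Okafor 16–3.
Dube vs Chen: Dube preferred on 4+2+1 = 7 ballots; Chen wins 12–7.
Okafor vs Chen: Okafor is ranked higher on 4+5+2+1+1 = 13 ballots, Chen on 6. Okafor wins 13–6.
Okafor defeats every rival head-to-head and is the Condorcet winner.

Okafor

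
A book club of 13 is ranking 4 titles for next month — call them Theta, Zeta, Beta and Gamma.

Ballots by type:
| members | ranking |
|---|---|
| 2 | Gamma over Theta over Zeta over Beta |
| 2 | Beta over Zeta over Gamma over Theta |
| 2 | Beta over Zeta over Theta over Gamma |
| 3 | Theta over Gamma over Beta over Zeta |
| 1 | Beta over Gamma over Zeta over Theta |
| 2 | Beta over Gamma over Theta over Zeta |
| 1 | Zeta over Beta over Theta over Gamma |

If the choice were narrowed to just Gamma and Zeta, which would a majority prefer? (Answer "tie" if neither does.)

Gamma

Ballots ranking Gamma above Zeta: 2 + 3 + 1 + 2 = 8.
Ballots ranking Zeta above Gamma: 13 − 8 = 5.
Gamma wins the head-to-head 8–5.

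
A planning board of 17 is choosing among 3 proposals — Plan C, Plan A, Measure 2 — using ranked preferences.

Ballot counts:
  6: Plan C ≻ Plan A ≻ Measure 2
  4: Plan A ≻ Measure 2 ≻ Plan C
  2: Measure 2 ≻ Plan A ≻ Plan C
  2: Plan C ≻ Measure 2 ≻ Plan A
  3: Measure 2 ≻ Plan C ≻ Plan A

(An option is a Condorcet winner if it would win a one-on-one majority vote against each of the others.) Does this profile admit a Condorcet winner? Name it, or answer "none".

Pairwise majorities:
Plan C–Plan A: Plan C 11–6.
Plan C–Measure 2: Measure 2 9–8.
Plan A–Measure 2: Plan A 10–7.
Each option drops at least one matchup (Plan C loses to Measure 2; Plan A loses to Plan C; Measure 2 loses to Plan A); the cycle Plan C beats Plan A beats Measure 2 beats Plan C rules out a Condorcet winner.

none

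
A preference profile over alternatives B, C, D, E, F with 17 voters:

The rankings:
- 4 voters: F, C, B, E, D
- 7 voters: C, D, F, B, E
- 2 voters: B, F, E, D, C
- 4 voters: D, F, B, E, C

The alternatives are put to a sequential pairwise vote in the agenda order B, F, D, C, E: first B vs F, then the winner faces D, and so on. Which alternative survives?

Round 1: B vs F — 2–15, F advances.
Round 2: F vs D — 6–11, D advances.
Round 3: D vs C — 6–11, C advances.
Round 4: C vs E — 11–6, C advances.
The agenda winner is C.

C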